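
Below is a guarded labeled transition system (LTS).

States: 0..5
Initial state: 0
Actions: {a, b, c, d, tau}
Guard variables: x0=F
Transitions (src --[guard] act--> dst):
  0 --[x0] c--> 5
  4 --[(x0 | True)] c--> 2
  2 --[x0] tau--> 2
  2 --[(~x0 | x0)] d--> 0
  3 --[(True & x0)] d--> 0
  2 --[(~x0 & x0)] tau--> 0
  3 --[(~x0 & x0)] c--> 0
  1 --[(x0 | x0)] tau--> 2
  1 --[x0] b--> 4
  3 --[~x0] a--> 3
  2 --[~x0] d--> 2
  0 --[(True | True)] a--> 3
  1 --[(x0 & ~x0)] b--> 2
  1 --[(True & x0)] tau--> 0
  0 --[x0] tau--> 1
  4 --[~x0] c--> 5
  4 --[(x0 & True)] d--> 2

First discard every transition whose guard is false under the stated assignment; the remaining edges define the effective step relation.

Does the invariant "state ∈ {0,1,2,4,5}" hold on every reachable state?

Answer: INVARIANT VIOLATED at state 3

Working:
Allowed set {0,1,2,4,5}
Reachable = {0,3}
  0: ok
  3: outside
counterexample path to 3: a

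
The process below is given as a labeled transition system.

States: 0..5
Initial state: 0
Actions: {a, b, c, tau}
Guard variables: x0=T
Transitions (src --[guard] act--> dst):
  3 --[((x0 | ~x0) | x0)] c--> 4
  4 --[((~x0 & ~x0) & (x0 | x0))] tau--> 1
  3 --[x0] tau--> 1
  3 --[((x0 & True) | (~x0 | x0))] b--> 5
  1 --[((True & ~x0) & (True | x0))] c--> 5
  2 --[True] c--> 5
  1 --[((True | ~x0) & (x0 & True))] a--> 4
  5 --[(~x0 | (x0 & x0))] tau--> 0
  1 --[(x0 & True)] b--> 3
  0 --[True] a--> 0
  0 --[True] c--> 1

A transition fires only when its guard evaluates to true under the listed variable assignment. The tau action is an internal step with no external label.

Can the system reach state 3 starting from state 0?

Guard filter leaves 9 enabled edge(s).
L0 = {0}
L1 = {1}  now seen {0,1}
L2 = {3,4}  now seen {0,1,3,4}
L3 = {5}  now seen {0,1,3,4,5}
Reach set: {0,1,3,4,5}
witness 3: c·b

Answer: REACHABLE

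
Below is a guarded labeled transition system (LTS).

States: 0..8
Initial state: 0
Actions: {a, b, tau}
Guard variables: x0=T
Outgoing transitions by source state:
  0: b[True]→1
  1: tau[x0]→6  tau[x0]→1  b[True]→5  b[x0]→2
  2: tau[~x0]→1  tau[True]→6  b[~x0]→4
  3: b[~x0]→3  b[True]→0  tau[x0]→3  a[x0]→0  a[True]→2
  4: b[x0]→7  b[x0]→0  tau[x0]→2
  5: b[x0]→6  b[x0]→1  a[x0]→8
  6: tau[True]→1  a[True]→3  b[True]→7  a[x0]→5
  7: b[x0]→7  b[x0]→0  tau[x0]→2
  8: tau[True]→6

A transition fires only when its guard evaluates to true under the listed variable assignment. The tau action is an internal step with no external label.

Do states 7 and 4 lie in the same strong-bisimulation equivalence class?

Answer: BISIMILAR

Analysis:
Compute ~ classes (split until stable):
  π0 = {{0,1,2,3,4,5,6,7,8}}
  π1 = {{0},{1,4,7},{2,8},{3,6},{5}}
  π2 = {{0},{1},{2,8},{3},{4,7},{5},{6}}
Fixed point at round 3; 7 class(es).
7∈{4,7}, 4∈{4,7}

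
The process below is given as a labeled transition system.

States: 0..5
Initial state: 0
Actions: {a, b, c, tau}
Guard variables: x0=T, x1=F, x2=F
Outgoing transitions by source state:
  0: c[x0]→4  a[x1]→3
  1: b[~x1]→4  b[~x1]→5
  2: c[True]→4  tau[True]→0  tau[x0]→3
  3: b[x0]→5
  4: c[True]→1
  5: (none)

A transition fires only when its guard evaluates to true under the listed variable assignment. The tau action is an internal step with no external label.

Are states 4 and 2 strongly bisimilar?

Refine partition for ~:
  P[0] = {{0,1,2,3,4,5}}
  P[1] = {{0,4},{1,3},{2},{5}}
  P[2] = {{0},{1},{2},{3},{4},{5}}
Fixed point at round 3; 6 class(es).
[4]={4}  [2]={2}

Answer: NOT BISIMILAR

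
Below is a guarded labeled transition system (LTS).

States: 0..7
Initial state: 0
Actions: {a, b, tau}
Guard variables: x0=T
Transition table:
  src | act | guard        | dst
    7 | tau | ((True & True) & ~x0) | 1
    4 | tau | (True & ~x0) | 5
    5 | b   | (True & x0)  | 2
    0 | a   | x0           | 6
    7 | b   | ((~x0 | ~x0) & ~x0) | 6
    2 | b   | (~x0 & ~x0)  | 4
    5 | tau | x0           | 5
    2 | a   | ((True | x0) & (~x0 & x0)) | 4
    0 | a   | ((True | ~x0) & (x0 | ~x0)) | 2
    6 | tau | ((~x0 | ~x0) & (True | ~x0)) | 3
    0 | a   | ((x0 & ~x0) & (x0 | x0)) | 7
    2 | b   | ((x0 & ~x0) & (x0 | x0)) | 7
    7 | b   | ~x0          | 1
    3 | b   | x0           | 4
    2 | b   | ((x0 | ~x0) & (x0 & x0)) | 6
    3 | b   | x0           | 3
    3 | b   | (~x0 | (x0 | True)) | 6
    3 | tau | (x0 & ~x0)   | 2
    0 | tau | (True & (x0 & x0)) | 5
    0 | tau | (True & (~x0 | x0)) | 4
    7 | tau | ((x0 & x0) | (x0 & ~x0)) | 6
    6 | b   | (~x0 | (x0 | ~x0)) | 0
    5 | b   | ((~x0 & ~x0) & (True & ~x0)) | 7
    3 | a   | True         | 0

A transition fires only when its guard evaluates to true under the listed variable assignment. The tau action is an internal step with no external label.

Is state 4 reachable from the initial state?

Answer: REACHABLE

Trace:
After dropping false guards: 13 live edges.
Layer 0: {0}
Layer 1: {2,4,5,6}  cumulative {0,2,4,5,6}
Reachable = {0,2,4,5,6}
Path to 4: tau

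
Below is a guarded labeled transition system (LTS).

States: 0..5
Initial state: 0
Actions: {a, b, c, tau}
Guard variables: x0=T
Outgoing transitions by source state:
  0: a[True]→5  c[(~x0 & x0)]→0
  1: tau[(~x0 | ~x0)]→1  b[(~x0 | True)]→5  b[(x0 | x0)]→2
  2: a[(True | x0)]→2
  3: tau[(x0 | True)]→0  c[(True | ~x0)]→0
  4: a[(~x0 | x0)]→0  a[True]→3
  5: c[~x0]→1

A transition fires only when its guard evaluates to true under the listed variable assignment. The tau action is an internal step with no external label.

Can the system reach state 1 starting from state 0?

Answer: UNREACHABLE

Trace:
Guard filter leaves 8 enabled edge(s).
depth 0: {0}
depth 1: {5}  cumulative {0,5}
R = {0,5}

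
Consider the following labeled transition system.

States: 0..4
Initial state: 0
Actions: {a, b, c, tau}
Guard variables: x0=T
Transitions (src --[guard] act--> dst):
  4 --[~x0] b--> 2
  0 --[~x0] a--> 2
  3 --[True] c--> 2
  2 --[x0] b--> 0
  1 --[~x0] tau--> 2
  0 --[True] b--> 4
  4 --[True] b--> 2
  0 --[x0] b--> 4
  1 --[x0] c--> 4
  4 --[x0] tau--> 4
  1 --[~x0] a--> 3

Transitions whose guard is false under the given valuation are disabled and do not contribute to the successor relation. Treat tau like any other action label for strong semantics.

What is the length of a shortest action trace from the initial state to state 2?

Answer: 2

Working:
Breadth-first toward 2:
  Layer 0: {0}
  Layer 1: {4}
  Layer 2: {2}
2 enters at depth 2; path b·b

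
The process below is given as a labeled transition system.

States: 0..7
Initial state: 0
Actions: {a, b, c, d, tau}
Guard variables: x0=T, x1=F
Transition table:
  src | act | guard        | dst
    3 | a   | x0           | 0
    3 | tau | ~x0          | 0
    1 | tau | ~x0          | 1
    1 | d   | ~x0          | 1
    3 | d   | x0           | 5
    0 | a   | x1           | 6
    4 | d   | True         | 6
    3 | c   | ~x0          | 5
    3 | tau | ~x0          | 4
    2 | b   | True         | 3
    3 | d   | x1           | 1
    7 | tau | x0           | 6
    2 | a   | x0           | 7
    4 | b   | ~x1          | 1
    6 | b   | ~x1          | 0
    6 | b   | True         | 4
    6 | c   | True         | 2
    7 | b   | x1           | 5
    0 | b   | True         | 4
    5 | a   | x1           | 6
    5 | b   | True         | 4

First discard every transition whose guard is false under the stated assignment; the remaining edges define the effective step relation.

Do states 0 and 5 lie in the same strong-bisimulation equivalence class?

Compute ~ classes (split until stable):
  π0 = {{0,1,2,3,4,5,6,7}}
  π1 = {{0,5},{1},{2},{3},{4},{6},{7}}
stable after 2 split(s): 7 block(s)
0∈{0,5}, 5∈{0,5}

Answer: BISIMILAR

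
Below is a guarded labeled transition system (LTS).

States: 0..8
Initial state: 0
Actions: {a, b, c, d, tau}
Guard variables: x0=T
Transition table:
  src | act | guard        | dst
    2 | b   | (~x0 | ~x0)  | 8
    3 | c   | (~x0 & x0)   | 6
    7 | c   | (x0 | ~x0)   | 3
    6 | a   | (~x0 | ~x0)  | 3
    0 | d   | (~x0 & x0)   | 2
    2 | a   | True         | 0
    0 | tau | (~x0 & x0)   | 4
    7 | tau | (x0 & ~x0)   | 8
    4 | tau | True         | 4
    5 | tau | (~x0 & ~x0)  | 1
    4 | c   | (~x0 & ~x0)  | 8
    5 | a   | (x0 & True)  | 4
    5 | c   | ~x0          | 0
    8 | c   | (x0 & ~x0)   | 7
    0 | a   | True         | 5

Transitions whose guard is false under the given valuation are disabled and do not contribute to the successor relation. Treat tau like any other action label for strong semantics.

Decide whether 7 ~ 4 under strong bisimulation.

Answer: NOT BISIMILAR

Working:
Refine partition for ~:
  π0 = {{0,1,2,3,4,5,6,7,8}}
  π1 = {{0,2,5},{1,3,6,8},{4},{7}}
  π2 = {{0,2},{1,3,6,8},{4},{5},{7}}
  π3 = {{0},{1,3,6,8},{2},{4},{5},{7}}
6 equivalence class(es) (converged in 4)
7∈{7}, 4∈{4}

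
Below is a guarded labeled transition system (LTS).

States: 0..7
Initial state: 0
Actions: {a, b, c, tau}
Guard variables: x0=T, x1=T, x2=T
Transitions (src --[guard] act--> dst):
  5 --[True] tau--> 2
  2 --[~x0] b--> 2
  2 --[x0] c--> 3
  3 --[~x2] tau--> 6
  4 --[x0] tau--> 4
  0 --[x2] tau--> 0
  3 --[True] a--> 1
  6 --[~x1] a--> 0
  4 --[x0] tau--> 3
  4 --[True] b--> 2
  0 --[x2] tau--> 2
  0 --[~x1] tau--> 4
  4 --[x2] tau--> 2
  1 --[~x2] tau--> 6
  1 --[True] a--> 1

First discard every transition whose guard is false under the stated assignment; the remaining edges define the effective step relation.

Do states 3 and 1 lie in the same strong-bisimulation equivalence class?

Bisimulation quotient by refinement:
  round 0: {{0,1,2,3,4,5,6,7}}
  round 1: {{0,5},{1,3},{2},{4},{6,7}}
  round 2: {{0},{1,3},{2},{4},{5},{6,7}}
stable after 3 split(s): 6 block(s)
[3]={1,3}  [1]={1,3}

Answer: BISIMILAR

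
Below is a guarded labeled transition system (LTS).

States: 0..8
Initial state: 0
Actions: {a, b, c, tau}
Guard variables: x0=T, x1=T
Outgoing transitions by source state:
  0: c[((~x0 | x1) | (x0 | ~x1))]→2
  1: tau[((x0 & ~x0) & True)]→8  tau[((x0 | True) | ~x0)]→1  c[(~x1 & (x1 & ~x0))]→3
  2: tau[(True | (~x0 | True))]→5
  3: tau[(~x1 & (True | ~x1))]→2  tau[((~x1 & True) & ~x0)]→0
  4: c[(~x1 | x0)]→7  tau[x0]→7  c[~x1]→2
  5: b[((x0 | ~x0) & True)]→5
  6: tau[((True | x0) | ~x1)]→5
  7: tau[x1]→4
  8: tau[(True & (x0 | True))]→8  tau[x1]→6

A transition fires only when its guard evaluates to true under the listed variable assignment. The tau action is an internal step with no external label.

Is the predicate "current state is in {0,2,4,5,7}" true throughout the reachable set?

Answer: INVARIANT HOLDS

Working:
Inv-set: {0,2,4,5,7}
Reach set: {0,2,5}
  0: ✓
  2: ✓
  5: ✓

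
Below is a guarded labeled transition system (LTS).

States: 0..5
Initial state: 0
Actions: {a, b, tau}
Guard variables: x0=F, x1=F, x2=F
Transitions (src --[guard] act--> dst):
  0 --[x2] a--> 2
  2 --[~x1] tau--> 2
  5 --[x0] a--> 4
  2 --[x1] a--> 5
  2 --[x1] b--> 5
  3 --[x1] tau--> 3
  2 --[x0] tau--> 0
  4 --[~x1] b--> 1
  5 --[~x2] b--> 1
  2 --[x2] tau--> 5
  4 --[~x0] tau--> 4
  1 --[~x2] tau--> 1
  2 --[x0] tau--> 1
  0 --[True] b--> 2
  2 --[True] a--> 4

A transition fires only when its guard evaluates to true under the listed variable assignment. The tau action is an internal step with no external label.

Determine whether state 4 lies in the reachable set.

Guard filter leaves 7 enabled edge(s).
L0 = {0}
L1 = {2}  cumulative {0,2}
L2 = {4}  cumulative {0,2,4}
L3 = {1}  cumulative {0,1,2,4}
R = {0,1,2,4}
trace reaching 4: b·a

Answer: REACHABLE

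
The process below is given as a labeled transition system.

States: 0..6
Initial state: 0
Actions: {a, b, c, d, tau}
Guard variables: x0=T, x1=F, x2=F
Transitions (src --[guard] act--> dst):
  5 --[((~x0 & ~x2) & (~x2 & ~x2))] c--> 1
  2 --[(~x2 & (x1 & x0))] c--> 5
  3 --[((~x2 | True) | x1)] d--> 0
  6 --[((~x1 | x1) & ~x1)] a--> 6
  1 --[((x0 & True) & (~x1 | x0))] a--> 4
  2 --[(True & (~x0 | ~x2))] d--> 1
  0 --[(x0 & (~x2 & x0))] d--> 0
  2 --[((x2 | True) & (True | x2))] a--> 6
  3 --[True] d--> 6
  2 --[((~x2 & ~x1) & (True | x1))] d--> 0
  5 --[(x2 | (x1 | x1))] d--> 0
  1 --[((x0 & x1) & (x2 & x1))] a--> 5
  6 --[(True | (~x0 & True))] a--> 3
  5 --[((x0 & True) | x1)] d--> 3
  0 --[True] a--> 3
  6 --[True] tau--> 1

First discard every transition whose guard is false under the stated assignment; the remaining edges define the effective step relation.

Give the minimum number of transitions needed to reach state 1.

Answer: 3

Working:
Breadth-first toward 1:
  L0 = {0}
  L1 = {3}
  L2 = {6}
  L3 = {1}
1 enters at depth 3; path a·d·tau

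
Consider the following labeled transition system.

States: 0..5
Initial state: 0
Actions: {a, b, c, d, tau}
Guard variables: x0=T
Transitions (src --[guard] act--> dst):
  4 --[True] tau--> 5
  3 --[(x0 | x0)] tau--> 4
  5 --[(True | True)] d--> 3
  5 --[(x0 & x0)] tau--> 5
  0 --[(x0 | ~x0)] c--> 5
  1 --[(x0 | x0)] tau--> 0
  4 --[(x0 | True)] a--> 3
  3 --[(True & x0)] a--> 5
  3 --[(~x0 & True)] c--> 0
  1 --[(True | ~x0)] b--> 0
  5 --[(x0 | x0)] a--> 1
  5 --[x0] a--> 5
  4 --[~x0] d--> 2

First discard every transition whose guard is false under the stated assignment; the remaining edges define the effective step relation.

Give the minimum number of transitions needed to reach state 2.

Breadth-first toward 2:
  depth 0: {0}
  depth 1: {5}
  depth 2: {1,3}
  depth 3: {4}
2 never appears.

Answer: UNREACHABLE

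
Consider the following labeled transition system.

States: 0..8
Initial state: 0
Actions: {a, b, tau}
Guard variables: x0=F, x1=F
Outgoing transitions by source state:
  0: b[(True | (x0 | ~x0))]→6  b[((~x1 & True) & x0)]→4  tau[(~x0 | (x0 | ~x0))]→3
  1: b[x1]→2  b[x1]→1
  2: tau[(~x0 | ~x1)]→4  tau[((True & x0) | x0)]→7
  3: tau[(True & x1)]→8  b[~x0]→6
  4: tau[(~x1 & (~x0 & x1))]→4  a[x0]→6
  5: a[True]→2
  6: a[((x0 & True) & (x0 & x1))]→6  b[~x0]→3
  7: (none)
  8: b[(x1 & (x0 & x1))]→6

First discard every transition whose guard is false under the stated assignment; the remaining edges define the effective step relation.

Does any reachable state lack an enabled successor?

Answer: DEADLOCK-FREE

Analysis:
Reach set: {0,3,6}
  0: b→6  tau→3  [2 exit(s)]
  3: b→6  [1 exit(s)]
  6: b→3  [1 exit(s)]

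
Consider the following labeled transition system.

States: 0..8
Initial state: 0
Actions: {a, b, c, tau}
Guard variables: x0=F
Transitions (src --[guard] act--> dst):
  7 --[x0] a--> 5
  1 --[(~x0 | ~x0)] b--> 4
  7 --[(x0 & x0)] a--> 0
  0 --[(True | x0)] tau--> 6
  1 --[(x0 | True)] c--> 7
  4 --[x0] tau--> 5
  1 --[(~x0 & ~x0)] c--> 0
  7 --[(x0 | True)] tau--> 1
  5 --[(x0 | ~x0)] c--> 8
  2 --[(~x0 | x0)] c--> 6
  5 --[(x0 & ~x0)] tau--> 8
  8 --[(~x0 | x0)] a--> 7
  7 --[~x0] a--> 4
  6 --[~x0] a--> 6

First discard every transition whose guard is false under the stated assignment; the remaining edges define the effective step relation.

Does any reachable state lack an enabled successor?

Answer: DEADLOCK-FREE

Trace:
Reachable = {0,6}
  0: tau→6  [deg 1]
  6: a→6  [deg 1]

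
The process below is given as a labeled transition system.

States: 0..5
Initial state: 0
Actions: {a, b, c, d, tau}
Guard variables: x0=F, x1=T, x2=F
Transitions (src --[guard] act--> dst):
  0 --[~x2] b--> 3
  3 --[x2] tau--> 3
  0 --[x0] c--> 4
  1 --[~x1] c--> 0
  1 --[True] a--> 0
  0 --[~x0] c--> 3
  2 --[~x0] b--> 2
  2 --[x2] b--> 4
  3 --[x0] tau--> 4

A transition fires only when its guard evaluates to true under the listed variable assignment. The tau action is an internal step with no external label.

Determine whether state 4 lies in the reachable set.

Answer: UNREACHABLE

Analysis:
Guard filter leaves 4 enabled edge(s).
depth 0: {0}
depth 1: {3}  total {0,3}
Reach set: {0,3}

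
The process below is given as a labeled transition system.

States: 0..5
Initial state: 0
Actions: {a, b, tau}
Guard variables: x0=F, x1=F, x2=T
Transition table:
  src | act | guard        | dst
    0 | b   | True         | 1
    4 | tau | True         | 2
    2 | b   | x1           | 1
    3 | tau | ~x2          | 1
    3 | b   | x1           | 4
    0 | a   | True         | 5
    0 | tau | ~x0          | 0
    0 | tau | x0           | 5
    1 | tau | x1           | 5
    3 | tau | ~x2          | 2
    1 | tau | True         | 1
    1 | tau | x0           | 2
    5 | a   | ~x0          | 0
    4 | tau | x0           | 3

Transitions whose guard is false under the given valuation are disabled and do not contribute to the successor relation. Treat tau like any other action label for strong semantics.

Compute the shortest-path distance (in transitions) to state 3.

Answer: UNREACHABLE

Trace:
BFS to 3:
  L0 = {0}
  L1 = {1,5}
3 never appears.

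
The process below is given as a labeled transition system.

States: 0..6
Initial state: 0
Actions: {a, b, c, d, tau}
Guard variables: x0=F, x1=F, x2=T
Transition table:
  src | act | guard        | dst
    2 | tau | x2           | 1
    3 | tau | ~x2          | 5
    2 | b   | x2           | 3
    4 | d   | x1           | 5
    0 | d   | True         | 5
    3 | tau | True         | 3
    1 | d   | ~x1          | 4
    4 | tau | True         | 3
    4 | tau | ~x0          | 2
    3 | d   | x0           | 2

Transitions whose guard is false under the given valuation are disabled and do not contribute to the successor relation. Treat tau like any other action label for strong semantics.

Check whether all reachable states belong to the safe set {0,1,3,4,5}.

Answer: INVARIANT HOLDS

Working:
Inv-set: {0,1,3,4,5}
R = {0,5}
  0: safe
  5: safe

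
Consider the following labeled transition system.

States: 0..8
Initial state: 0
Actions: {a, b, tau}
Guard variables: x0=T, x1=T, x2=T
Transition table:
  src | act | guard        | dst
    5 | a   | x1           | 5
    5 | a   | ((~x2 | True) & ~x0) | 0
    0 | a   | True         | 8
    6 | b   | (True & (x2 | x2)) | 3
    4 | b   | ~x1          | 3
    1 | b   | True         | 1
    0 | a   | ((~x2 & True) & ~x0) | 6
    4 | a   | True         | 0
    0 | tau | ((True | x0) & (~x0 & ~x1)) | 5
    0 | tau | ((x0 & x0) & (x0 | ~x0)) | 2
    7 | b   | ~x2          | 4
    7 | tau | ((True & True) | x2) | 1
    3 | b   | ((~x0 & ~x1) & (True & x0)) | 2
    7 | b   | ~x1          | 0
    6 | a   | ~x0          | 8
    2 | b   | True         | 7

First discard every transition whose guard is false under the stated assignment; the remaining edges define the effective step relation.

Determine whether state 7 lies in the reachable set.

Answer: REACHABLE

Analysis:
Guard filter leaves 8 enabled edge(s).
Layer 0: {0}
Layer 1: {2,8}  cumulative {0,2,8}
Layer 2: {7}  cumulative {0,2,7,8}
Layer 3: {1}  cumulative {0,1,2,7,8}
R = {0,1,2,7,8}
witness 7: tau·b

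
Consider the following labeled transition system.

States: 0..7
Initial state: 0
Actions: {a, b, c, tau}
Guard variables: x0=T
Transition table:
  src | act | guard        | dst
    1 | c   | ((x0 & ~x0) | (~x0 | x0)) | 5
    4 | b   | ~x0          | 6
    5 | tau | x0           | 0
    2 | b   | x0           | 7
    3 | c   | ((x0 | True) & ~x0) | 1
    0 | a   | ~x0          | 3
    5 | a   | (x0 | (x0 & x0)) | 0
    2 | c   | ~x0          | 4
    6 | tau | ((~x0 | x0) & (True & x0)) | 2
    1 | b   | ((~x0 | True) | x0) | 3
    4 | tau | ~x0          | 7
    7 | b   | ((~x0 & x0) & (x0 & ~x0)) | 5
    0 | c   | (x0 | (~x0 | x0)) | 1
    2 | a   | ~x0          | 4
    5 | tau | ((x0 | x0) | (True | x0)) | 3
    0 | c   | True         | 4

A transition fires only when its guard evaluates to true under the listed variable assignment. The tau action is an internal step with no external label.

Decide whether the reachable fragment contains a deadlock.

Answer: DEADLOCK at state 3

Analysis:
Reach set: {0,1,3,4,5}
  0: c→1  c→4  [2 exit(s)]
  1: b→3  c→5  [2 exit(s)]
  3: ∅  [STUCK]
  4: ∅  [STUCK]
  5: a→0  tau→0  tau→3  [3 exit(s)]
trace reaching 3: c·b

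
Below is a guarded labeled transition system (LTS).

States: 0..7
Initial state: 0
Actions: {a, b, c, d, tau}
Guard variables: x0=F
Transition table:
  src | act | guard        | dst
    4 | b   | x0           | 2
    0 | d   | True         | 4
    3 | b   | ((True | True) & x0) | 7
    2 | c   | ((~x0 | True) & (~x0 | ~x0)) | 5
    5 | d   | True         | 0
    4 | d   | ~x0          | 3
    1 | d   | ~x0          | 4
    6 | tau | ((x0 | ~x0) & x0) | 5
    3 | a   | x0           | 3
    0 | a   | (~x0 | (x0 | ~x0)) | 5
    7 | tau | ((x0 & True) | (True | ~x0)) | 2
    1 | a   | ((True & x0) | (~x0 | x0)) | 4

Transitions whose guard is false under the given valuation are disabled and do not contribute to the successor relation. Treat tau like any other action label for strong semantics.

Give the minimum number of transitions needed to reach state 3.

BFS to 3:
  L0 = {0}
  L1 = {4,5}
  L2 = {3}
first hit 3 at d=2 via d·d

Answer: 2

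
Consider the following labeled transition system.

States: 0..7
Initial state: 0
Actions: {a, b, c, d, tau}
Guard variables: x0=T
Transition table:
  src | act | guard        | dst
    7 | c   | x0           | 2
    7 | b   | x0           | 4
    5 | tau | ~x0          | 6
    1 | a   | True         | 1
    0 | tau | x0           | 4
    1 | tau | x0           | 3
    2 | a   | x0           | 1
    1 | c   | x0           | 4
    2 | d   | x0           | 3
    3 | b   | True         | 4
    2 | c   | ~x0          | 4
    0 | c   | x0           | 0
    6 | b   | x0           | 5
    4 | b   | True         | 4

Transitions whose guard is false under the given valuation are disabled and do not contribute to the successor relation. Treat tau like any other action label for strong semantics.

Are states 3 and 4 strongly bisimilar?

Answer: BISIMILAR

Working:
Refine partition for ~:
  P[0] = {{0,1,2,3,4,5,6,7}}
  P[1] = {{0},{1},{2},{3,4,6},{5},{7}}
  P[2] = {{0},{1},{2},{3,4},{5},{6},{7}}
Fixed point at round 3; 7 class(es).
3∈{3,4}, 4∈{3,4}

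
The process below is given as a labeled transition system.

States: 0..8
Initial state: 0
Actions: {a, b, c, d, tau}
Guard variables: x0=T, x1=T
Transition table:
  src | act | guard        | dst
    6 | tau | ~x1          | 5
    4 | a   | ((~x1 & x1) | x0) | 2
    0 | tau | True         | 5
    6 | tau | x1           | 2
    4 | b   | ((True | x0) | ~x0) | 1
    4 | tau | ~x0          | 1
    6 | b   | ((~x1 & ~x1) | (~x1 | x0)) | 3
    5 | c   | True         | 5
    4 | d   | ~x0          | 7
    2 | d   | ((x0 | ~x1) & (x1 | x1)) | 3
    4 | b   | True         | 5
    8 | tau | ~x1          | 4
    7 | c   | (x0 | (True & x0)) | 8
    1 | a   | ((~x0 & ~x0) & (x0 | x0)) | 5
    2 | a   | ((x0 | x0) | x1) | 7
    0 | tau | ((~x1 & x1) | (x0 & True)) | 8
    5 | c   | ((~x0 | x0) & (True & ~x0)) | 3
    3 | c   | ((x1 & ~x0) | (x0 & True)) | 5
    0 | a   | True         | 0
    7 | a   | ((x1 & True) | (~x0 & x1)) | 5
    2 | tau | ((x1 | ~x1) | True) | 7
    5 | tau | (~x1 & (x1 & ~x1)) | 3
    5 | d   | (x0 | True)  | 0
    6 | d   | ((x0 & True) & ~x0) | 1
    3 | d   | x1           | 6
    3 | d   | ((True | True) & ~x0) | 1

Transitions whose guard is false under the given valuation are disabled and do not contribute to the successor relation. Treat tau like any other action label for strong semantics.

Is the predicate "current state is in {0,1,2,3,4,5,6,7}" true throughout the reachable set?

Answer: INVARIANT VIOLATED at state 8

Working:
Allowed set {0,1,2,3,4,5,6,7}
Reachable = {0,5,8}
  0: ✓
  5: ✓
  8: VIOLATES
reach 8 via tau — violates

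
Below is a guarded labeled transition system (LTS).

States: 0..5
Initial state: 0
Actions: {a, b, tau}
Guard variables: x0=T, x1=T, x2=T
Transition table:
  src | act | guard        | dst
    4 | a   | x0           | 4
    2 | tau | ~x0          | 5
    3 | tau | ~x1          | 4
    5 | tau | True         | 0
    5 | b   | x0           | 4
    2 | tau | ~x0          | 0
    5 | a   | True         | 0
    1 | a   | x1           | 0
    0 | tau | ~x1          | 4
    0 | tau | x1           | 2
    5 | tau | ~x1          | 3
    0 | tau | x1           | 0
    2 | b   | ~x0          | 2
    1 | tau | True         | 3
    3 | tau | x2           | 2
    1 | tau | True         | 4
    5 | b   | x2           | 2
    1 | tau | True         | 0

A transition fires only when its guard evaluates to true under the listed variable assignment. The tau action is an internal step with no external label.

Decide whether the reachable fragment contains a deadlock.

R = {0,2}
  0: tau→0  tau→2  [2 out]
  2: ∅  [no exit]
Path to 2: tau

Answer: DEADLOCK at state 2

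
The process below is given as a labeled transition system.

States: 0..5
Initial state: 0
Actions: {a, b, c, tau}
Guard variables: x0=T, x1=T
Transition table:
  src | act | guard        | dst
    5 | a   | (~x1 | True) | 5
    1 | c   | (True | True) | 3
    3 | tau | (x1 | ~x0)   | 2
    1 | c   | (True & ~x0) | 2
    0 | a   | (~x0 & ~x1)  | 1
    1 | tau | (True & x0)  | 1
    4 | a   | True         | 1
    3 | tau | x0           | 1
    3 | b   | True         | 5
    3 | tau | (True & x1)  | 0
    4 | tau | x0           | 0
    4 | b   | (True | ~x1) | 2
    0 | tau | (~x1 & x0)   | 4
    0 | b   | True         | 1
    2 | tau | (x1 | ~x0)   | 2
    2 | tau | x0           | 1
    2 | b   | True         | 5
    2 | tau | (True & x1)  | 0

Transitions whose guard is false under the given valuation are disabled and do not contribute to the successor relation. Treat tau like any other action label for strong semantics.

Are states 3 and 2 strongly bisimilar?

Answer: BISIMILAR

Trace:
Refine partition for ~:
  π0 = {{0,1,2,3,4,5}}
  π1 = {{0},{1},{2,3},{4},{5}}
stable after 2 split(s): 5 block(s)
3∈{2,3}, 2∈{2,3}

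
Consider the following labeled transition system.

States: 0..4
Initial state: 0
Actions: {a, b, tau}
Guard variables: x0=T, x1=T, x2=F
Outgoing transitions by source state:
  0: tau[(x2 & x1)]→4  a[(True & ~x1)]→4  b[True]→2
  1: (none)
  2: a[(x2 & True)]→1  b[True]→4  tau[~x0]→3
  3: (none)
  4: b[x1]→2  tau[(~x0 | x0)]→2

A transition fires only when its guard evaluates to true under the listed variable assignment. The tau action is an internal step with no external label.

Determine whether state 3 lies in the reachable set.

Answer: UNREACHABLE

Working:
Guard filter leaves 4 enabled edge(s).
depth 0: {0}
depth 1: {2}  total {0,2}
depth 2: {4}  total {0,2,4}
Reachable = {0,2,4}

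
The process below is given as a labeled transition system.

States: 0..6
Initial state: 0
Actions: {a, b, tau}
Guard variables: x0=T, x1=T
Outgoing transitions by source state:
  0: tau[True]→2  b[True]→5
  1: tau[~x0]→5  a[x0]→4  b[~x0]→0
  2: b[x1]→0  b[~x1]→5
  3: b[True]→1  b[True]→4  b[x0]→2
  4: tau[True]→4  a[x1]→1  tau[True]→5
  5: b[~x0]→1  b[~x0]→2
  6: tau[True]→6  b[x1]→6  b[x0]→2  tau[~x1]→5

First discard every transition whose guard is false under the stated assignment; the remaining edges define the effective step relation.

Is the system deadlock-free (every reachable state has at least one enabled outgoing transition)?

Answer: DEADLOCK at state 5

Analysis:
Reachable = {0,2,5}
  0: b→5  tau→2  [2 exit(s)]
  2: b→0  [1 exit(s)]
  5: ∅  [no exit]
witness 5: b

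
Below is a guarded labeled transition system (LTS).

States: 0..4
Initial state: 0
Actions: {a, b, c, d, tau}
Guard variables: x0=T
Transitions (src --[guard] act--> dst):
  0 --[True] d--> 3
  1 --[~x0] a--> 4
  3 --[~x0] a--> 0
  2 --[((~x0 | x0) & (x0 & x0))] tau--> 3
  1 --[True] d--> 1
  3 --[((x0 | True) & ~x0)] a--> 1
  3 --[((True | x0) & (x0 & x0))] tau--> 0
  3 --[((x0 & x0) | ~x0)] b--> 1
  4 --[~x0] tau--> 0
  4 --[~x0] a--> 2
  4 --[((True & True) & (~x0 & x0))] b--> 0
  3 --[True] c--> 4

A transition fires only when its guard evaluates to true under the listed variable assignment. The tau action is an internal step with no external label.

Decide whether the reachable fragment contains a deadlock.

Answer: DEADLOCK at state 4

Working:
Reach set: {0,1,3,4}
  0: d→3  [deg 1]
  1: d→1  [deg 1]
  3: b→1  c→4  tau→0  [deg 3]
  4: ∅  [STUCK]
Path to 4: d·c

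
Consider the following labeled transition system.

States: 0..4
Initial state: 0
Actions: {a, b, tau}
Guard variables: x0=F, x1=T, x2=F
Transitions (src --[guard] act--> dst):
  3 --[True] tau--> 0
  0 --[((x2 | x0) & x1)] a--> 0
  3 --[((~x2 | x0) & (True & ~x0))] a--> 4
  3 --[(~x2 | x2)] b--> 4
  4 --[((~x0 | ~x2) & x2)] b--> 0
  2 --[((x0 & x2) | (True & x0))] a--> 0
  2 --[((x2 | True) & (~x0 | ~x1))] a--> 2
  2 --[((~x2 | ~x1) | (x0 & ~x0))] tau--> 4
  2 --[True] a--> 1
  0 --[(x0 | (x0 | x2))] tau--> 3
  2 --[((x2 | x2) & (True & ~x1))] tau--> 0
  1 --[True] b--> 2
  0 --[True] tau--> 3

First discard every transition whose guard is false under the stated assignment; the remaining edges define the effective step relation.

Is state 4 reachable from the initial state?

After dropping false guards: 8 live edges.
Layer 0: {0}
Layer 1: {3}  cumulative {0,3}
Layer 2: {4}  cumulative {0,3,4}
Reach set: {0,3,4}
trace reaching 4: tau·a

Answer: REACHABLE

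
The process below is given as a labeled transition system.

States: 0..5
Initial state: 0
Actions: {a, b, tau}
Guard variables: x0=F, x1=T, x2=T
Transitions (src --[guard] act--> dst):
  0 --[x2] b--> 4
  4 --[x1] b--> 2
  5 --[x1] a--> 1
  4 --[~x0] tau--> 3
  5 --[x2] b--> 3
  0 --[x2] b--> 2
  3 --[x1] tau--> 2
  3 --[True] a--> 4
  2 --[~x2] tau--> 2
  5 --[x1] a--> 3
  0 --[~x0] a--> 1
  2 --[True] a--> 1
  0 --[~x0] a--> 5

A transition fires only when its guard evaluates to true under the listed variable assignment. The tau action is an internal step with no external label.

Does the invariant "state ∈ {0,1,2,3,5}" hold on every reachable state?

Safe = {0,1,2,3,5}
Reachable = {0,1,2,3,4,5}
  0: ok
  1: ok
  2: ok
  3: ok
  4: ✗ unsafe
  5: ok
counterexample path to 4: b

Answer: INVARIANT VIOLATED at state 4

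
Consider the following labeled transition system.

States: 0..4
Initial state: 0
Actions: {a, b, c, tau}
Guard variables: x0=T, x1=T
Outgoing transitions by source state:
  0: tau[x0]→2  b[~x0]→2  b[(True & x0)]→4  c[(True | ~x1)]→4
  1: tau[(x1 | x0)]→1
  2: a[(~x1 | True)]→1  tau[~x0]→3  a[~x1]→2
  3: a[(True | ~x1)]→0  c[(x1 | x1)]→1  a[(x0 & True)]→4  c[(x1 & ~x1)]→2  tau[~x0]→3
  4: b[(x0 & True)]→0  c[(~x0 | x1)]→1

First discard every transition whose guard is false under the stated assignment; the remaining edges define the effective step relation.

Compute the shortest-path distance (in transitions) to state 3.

Breadth-first toward 3:
  Layer 0: {0}
  Layer 1: {2,4}
  Layer 2: {1}
3 never appears.

Answer: UNREACHABLE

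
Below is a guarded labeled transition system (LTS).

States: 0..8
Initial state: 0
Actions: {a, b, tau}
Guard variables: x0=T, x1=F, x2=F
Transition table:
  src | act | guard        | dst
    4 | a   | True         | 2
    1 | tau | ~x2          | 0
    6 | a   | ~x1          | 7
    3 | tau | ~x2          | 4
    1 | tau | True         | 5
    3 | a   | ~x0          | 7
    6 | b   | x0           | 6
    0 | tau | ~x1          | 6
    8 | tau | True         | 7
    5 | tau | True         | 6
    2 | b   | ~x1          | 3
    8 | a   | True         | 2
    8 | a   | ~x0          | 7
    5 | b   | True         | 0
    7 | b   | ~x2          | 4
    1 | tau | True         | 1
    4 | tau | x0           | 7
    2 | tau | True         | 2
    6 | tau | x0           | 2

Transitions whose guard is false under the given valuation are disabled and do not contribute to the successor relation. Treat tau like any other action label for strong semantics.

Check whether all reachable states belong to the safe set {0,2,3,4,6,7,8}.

Answer: INVARIANT HOLDS

Working:
Safe = {0,2,3,4,6,7,8}
R = {0,2,3,4,6,7}
  0: safe
  2: safe
  3: safe
  4: safe
  6: safe
  7: safe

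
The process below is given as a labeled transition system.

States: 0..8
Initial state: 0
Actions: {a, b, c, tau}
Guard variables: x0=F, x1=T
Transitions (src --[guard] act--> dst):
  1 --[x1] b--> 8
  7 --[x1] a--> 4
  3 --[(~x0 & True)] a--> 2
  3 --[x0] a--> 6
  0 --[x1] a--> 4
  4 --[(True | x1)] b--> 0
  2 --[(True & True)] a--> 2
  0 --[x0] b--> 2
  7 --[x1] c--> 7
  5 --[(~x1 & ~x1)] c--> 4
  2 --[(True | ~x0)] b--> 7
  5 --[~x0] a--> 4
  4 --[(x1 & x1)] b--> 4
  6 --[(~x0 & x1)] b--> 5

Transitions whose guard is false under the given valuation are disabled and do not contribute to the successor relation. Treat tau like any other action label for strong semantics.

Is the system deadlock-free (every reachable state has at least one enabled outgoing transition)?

Answer: DEADLOCK-FREE

Working:
Reachable = {0,4}
  0: a→4  [1 out]
  4: b→0  b→4  [2 out]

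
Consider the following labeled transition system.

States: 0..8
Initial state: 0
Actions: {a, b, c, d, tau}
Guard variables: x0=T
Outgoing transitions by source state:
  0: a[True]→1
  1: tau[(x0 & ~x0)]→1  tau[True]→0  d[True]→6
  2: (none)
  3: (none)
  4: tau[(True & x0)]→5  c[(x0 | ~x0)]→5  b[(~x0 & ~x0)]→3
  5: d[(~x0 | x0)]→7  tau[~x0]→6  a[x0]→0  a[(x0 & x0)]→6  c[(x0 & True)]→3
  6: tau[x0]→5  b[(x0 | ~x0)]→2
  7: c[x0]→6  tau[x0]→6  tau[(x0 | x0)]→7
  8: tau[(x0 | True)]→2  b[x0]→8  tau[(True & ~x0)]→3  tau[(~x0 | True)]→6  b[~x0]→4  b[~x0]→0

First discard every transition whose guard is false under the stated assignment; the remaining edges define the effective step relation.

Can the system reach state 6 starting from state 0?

Answer: REACHABLE

Working:
Guard filter leaves 17 enabled edge(s).
depth 0: {0}
depth 1: {1}  total {0,1}
depth 2: {6}  total {0,1,6}
depth 3: {2,5}  total {0,1,2,5,6}
depth 4: {3,7}  total {0,1,2,3,5,6,7}
R = {0,1,2,3,5,6,7}
Path to 6: a·d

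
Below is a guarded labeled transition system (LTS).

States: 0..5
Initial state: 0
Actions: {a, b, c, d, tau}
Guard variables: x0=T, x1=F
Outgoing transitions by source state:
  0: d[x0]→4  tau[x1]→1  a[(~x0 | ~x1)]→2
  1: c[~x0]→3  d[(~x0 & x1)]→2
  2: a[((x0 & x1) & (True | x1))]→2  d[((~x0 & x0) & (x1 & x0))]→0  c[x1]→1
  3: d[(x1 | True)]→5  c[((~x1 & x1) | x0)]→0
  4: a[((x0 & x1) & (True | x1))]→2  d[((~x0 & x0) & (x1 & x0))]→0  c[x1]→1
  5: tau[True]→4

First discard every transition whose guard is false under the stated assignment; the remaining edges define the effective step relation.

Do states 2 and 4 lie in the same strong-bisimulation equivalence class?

Bisimulation quotient by refinement:
  P[0] = {{0,1,2,3,4,5}}
  P[1] = {{0},{1,2,4},{3},{5}}
Fixed point at round 2; 4 class(es).
[2]={1,2,4}  [4]={1,2,4}

Answer: BISIMILAR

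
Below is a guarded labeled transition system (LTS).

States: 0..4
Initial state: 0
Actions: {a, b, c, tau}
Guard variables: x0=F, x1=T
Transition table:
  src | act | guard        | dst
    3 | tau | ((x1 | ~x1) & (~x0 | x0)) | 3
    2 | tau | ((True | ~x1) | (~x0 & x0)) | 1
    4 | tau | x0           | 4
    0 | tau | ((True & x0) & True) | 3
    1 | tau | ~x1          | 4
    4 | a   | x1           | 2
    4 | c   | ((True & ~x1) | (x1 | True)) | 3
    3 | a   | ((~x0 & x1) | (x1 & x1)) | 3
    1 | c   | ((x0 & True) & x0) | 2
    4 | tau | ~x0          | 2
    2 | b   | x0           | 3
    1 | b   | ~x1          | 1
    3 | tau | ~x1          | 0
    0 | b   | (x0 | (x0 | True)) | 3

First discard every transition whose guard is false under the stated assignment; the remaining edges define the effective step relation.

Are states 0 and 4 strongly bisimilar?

Refine partition for ~:
  round 0: {{0,1,2,3,4}}
  round 1: {{0},{1},{2},{3},{4}}
Fixed point at round 2; 5 class(es).
0∈{0}, 4∈{4}

Answer: NOT BISIMILAR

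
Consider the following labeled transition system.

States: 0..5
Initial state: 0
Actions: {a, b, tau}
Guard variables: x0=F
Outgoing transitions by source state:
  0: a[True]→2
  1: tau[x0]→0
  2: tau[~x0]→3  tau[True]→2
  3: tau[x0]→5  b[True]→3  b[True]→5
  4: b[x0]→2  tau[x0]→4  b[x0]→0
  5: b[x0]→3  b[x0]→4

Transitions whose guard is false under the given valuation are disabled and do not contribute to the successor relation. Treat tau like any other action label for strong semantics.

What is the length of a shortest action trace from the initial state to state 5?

Answer: 3

Analysis:
Breadth-first toward 5:
  depth 0: {0}
  depth 1: {2}
  depth 2: {3}
  depth 3: {5}
first hit 5 at d=3 via a·tau·b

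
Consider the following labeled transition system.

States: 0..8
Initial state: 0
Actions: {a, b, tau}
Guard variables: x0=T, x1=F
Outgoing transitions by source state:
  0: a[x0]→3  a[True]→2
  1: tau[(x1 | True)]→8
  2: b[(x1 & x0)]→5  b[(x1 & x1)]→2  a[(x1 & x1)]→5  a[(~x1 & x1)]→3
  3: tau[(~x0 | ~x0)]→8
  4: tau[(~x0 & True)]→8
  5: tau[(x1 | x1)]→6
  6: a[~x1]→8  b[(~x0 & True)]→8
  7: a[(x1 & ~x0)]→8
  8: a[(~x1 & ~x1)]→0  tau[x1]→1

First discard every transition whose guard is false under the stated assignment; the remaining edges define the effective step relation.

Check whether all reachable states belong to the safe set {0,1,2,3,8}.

Answer: INVARIANT HOLDS

Working:
Allowed set {0,1,2,3,8}
R = {0,2,3}
  0: safe
  2: safe
  3: safe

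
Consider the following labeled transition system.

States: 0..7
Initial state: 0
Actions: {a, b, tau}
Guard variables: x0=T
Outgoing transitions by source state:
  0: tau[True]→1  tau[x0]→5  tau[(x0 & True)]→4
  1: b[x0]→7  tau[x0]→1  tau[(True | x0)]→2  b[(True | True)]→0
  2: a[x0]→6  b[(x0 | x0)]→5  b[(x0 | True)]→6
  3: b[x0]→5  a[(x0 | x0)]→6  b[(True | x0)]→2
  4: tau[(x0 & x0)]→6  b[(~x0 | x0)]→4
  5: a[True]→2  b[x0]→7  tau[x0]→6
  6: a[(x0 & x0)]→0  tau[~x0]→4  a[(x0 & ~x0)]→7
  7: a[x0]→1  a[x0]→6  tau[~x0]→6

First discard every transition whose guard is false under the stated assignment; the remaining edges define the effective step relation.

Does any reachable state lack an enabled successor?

Answer: DEADLOCK-FREE

Trace:
Reachable = {0,1,2,4,5,6,7}
  0: tau→1  tau→4  tau→5  [3 out]
  1: b→0  b→7  tau→1  tau→2  [4 out]
  2: a→6  b→5  b→6  [3 out]
  4: b→4  tau→6  [2 out]
  5: a→2  b→7  tau→6  [3 out]
  6: a→0  [1 out]
  7: a→1  a→6  [2 out]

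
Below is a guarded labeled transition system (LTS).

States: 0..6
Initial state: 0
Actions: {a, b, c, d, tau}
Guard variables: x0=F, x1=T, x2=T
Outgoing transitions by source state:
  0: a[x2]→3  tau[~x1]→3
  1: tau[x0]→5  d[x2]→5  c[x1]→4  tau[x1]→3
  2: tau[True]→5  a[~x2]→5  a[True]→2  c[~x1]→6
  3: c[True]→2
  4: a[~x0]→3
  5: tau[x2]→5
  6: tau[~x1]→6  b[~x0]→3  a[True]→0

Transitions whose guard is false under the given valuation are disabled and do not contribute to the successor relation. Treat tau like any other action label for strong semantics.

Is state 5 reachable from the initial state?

Answer: REACHABLE

Working:
Guard filter leaves 11 enabled edge(s).
depth 0: {0}
depth 1: {3}  now seen {0,3}
depth 2: {2}  now seen {0,2,3}
depth 3: {5}  now seen {0,2,3,5}
R = {0,2,3,5}
witness 5: a·c·tau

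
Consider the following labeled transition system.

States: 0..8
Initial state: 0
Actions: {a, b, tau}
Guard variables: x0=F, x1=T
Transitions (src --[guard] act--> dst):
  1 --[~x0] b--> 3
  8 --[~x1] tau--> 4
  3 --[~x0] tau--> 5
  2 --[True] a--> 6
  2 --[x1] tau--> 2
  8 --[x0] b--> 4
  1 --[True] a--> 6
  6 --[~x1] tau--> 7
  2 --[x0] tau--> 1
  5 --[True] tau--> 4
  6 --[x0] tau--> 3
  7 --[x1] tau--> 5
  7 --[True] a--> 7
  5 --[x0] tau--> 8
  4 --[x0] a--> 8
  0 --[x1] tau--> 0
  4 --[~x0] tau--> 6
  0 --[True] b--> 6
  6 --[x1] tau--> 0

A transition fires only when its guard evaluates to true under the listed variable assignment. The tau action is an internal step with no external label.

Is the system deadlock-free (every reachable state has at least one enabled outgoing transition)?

Answer: DEADLOCK-FREE

Analysis:
R = {0,6}
  0: b→6  tau→0  [deg 2]
  6: tau→0  [deg 1]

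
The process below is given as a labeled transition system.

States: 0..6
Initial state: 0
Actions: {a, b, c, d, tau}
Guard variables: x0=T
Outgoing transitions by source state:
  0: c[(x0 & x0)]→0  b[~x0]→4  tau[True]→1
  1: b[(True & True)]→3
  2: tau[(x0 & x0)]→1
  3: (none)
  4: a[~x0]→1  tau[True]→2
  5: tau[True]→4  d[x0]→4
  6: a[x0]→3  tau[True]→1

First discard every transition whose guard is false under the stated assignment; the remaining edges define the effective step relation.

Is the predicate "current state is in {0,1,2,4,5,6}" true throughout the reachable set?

Answer: INVARIANT VIOLATED at state 3

Analysis:
Safe = {0,1,2,4,5,6}
Reachable = {0,1,3}
  0: safe
  1: safe
  3: outside
witness against invariant: tau·b → 3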